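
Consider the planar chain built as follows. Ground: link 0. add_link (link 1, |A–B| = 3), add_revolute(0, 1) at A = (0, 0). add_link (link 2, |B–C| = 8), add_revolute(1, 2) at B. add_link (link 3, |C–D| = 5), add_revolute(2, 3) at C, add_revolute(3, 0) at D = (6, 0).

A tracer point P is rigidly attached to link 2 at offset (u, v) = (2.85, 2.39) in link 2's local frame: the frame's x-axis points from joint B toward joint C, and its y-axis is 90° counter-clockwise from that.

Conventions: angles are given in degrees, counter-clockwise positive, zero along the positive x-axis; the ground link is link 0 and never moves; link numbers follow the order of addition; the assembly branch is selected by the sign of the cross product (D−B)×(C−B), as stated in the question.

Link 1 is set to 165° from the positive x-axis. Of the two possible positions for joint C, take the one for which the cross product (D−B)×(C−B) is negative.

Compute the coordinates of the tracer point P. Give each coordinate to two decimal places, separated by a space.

A=(0,0), D=(6.00,0)
B = A + 3.00·(cos165°, sin165°) = (-2.8978, 0.7765)
|BD| = 8.9316
circle(B,8.00) ∩ circle(D,5.00): a=6.6491, h=4.4486
  candidates: C₊=(4.1128,4.6302) cross=39.733; C₋=(3.3394,-4.2333) cross=-39.733
  branch - wants cross < 0 → take C=(3.3394,-4.2333) (cross=-39.733)
ex = (C−B)/|BC| = (0.7796,-0.6262); ey = (0.6262,0.7796)
P = B + 2.85·ex + 2.39·ey = (0.8209,0.8551)

0.82 0.86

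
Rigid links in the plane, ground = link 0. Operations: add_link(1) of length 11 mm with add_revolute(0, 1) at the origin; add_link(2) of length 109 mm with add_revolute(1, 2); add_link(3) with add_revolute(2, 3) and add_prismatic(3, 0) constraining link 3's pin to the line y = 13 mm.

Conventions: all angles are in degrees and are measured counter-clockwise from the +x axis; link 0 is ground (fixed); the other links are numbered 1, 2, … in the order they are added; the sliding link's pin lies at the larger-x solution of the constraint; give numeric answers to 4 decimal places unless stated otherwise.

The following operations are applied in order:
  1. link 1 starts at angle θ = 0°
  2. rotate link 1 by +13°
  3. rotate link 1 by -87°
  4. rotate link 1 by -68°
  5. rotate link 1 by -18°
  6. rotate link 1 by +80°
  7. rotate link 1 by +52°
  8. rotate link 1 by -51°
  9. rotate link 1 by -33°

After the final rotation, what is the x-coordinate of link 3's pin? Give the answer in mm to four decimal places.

geometry: r = 11 mm, L = 109 mm, e = 13 mm; θ starts at 0°
rotate link 1 by +13°: θ ← 0° +13° = 13°
rotate link 1 by -87°: θ ← 13° -87° = -74°
rotate link 1 by -68°: θ ← -74° -68° = -142°
rotate link 1 by -18°: θ ← -142° -18° = -160°
rotate link 1 by +80°: θ ← -160° +80° = -80°
rotate link 1 by +52°: θ ← -80° +52° = -28°
rotate link 1 by -51°: θ ← -28° -51° = -79°
rotate link 1 by -33°: θ ← -79° -33° = -112°
crank pin P = (r cos θ, r sin θ) = (-4.120673, -10.199022)
h = r sin θ − e = -10.199022 − 13 = -23.199022
x = r cos θ + √(L² − h²) = -4.120673 + 106.502607 = 102.381935

102.3819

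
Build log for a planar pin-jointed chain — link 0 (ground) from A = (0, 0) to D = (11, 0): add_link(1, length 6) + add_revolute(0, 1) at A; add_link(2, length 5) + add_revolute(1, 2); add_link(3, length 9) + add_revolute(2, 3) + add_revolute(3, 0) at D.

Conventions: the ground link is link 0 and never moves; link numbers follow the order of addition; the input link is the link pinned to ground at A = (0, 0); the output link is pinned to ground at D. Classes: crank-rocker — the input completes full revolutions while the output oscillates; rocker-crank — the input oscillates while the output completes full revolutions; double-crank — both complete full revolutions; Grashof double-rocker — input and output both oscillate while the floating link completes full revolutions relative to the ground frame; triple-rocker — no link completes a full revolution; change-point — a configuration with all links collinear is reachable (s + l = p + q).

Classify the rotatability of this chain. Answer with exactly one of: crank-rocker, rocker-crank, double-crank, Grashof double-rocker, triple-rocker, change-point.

lengths: ground=11, input=6, coupler=5, output=9
sorted: s=5 (shortest), l=11 (longest), p+q=15
s + l = 16 vs p + q = 15
s + l > p + q → non-Grashof → no link fully rotates → triple-rocker

triple-rocker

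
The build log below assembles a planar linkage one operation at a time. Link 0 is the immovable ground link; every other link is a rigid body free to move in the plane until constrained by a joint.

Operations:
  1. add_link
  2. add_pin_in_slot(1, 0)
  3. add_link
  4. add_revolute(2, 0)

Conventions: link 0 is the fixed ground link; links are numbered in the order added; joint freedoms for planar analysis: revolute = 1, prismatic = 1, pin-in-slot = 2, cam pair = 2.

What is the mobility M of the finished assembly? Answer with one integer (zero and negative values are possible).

L=1 J1=0 J2=0
add link → L=2 J1=0 J2=0
PS@1,0 dof=2 J2 → L=2 J1=0 J2=1
add link → L=3 J1=0 J2=1
R@2,0 dof=1 J1 → L=3 J1=1 J2=1
M=3(L−1)−2J1−J2=3·2−2·1−1=3

M = 3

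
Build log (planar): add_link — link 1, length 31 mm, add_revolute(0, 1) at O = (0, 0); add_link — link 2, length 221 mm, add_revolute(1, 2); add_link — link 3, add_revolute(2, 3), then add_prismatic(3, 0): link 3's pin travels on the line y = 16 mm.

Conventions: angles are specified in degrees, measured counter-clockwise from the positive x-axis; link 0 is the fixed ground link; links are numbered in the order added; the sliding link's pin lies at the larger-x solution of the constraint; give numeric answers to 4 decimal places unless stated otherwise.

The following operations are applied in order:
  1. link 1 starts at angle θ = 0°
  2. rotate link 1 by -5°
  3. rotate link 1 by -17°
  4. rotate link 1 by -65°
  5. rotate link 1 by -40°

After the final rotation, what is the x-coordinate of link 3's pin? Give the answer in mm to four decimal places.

geometry: r = 31 mm, L = 221 mm, e = 16 mm; θ starts at 0°
rotate link 1 by -5°: θ ← 0° -5° = -5°
rotate link 1 by -17°: θ ← -5° -17° = -22°
rotate link 1 by -65°: θ ← -22° -65° = -87°
rotate link 1 by -40°: θ ← -87° -40° = -127°
crank pin P = (r cos θ, r sin θ) = (-18.656266, -24.757701)
h = r sin θ − e = -24.757701 − 16 = -40.757701
x = r cos θ + √(L² − h²) = -18.656266 + 217.209138 = 198.552873

198.5529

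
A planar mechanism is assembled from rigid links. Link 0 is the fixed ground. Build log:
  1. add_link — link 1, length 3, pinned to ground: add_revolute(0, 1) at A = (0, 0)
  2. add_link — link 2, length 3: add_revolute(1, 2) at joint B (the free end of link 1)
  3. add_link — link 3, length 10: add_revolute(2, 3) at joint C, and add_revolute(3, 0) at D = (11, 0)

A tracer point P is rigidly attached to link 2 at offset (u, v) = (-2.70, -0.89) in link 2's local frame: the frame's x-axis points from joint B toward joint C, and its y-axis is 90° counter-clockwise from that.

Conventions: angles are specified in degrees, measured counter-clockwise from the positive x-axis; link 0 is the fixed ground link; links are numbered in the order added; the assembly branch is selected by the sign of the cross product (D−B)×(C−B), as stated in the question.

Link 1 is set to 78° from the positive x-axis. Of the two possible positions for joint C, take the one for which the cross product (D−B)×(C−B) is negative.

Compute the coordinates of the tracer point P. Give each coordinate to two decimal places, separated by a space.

A=(0,0), D=(11.00,0)
B = A + 3.00·(cos78°, sin78°) = (0.6237, 2.9344)
|BD| = 10.7832
circle(B,3.00) ∩ circle(D,10.00): a=1.1721, h=2.7616
  candidates: C₊=(2.5031,5.2728) cross=29.778; C₋=(1.0001,-0.0419) cross=-29.778
  branch - wants cross < 0 → take C=(1.0001,-0.0419) (cross=-29.778)
ex = (C−B)/|BC| = (0.1255,-0.9921); ey = (0.9921,0.1255)
P = B + -2.70·ex + -0.89·ey = (-0.5980,5.5015)

-0.60 5.50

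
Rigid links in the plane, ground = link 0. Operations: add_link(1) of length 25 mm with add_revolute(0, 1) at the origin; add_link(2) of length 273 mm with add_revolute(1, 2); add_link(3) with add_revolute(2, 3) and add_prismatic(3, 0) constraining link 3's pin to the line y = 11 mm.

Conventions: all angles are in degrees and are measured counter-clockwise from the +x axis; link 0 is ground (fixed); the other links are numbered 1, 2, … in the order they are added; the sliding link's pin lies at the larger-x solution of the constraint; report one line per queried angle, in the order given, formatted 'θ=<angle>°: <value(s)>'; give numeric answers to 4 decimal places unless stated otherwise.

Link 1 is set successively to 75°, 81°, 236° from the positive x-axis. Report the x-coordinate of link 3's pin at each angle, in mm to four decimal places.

geometry: r = 25 mm, L = 273 mm, e = 11 mm
θ=75°: crank pin P = (r cos θ, r sin θ) = (6.470476, 24.148146)
θ=75°: h = r sin θ − e = 24.148146 − 11 = 13.148146
θ=75°: x = r cos θ + √(L² − h²) = 6.470476 + 272.683198 = 279.153674
θ=81°: crank pin P = (r cos θ, r sin θ) = (3.910862, 24.692209)
θ=81°: h = r sin θ − e = 24.692209 − 11 = 13.692209
θ=81°: x = r cos θ + √(L² − h²) = 3.910862 + 272.656420 = 276.567282
θ=236°: crank pin P = (r cos θ, r sin θ) = (-13.979823, -20.725939)
θ=236°: h = r sin θ − e = -20.725939 − 11 = -31.725939
θ=236°: x = r cos θ + √(L² − h²) = -13.979823 + 271.150262 = 257.170440

θ=75°: 279.1537
θ=81°: 276.5673
θ=236°: 257.1704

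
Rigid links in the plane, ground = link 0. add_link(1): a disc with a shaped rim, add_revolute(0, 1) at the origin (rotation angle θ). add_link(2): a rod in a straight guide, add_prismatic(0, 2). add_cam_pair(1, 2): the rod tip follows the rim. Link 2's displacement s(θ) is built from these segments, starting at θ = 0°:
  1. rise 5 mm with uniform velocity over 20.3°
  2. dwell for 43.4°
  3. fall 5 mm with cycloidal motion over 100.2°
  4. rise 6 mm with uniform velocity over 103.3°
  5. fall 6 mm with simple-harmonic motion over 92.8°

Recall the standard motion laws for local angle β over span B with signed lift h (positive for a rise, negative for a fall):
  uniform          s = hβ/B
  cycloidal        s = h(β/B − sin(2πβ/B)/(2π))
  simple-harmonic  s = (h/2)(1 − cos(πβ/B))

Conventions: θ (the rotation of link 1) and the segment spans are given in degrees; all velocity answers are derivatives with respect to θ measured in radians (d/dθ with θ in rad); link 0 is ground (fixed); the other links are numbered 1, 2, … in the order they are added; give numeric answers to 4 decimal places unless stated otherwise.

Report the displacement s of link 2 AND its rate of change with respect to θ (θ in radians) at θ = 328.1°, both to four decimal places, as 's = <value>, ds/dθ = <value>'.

segment 1 (0° to 20.3°, uniform, h = 5) is passed completely: s = 0.0000 + (5) = 5.0000
segment 2 (20.3° to 63.7°, dwell): s unchanged at 5.0000
segment 3 (63.7° to 163.9°, cycloidal, h = -5) is passed completely: s = 5.0000 + (-5) = 0.0000
segment 4 (163.9° to 267.2°, uniform, h = 6) is passed completely: s = 0.0000 + (6) = 6.0000
θ = 328.1° falls in segment 5 (267.2° to 360°, simple-harmonic, h = -6): β = 328.1 − 267.2 = 60.9°, B = 92.8°; Δs = -6/2·(1 − cos(π·0.6563)) = -4.4142; s = 6.0000 − 4.4142 = 1.5858
velocity in seg [267.2°–360°] (simple-harmonic), θ in radians: β = 60.9° = 1.0629 rad, B = 92.8° = 1.6197 rad; ds/dθ = (πh/(2B)) sin(πβ/B) = (π·(-6)/(2·1.6197)) sin(π·0.6563) = -5.131869 mm/rad

s = 1.5858, ds/dθ = -5.1319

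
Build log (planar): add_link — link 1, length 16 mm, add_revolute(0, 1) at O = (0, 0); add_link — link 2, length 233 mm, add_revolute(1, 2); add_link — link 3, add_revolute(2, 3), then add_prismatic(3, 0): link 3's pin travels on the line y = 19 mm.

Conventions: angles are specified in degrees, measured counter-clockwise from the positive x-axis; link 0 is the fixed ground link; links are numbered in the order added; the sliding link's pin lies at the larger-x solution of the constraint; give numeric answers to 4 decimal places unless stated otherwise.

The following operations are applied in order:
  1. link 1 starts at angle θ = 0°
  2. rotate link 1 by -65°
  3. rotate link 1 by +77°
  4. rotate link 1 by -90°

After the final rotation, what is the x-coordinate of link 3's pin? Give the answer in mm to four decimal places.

geometry: r = 16 mm, L = 233 mm, e = 19 mm; θ starts at 0°
rotate link 1 by -65°: θ ← 0° -65° = -65°
rotate link 1 by +77°: θ ← -65° +77° = 12°
rotate link 1 by -90°: θ ← 12° -90° = -78°
crank pin P = (r cos θ, r sin θ) = (3.326587, -15.650362)
h = r sin θ − e = -15.650362 − 19 = -34.650362
x = r cos θ + √(L² − h²) = 3.326587 + 230.409098 = 233.735685

233.7357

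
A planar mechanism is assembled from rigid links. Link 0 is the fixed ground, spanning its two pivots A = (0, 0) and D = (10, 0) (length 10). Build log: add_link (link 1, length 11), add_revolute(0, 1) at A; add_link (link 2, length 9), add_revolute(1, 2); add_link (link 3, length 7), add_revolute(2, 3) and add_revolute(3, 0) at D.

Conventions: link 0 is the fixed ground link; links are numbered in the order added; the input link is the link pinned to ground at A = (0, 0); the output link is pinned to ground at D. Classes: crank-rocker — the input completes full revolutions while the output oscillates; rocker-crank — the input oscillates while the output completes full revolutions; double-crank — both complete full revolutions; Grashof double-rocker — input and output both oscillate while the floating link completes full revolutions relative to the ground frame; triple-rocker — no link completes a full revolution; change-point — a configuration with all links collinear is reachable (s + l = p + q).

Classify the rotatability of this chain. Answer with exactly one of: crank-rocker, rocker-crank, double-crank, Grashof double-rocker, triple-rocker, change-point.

lengths: ground=10, input=11, coupler=9, output=7
sorted: s=7 (shortest), l=11 (longest), p+q=19
s + l = 18 vs p + q = 19
s + l < p + q (Grashof) with shortest = output link → rocker-crank

rocker-crank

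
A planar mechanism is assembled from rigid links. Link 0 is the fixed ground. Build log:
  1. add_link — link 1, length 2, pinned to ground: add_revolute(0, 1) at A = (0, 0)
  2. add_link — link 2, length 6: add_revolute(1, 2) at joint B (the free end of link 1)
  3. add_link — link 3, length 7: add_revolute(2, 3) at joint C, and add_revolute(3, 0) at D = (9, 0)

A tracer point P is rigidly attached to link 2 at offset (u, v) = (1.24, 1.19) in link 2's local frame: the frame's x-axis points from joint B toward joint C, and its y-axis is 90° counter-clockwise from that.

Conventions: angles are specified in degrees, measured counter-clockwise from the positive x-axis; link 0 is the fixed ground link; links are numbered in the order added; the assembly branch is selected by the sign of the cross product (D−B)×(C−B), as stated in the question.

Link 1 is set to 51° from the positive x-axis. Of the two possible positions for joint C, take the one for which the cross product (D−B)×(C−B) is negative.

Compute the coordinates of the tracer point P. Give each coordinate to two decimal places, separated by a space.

A=(0,0), D=(9.00,0)
B = A + 2.00·(cos51°, sin51°) = (1.2586, 1.5543)
|BD| = 7.8959
circle(B,6.00) ∩ circle(D,7.00): a=3.1247, h=5.1221
  candidates: C₊=(5.3305,5.9611) cross=40.444; C₋=(3.3139,-4.0827) cross=-40.444
  branch - wants cross < 0 → take C=(3.3139,-4.0827) (cross=-40.444)
ex = (C−B)/|BC| = (0.3425,-0.9395); ey = (0.9395,0.3425)
P = B + 1.24·ex + 1.19·ey = (2.8014,0.7969)

2.80 0.80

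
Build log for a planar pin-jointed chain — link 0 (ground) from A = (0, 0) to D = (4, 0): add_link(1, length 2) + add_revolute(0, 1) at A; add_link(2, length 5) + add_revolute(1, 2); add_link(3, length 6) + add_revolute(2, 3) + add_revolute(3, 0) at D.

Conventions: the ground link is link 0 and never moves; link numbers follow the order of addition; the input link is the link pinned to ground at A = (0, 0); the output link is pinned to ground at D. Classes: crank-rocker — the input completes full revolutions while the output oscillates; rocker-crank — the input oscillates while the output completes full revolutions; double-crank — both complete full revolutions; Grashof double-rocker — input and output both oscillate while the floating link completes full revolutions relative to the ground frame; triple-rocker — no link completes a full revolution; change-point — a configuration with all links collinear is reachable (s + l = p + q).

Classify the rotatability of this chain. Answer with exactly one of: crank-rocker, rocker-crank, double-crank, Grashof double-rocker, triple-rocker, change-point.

lengths: ground=4, input=2, coupler=5, output=6
sorted: s=2 (shortest), l=6 (longest), p+q=9
s + l = 8 vs p + q = 9
s + l < p + q (Grashof) with shortest = input link → crank-rocker

crank-rocker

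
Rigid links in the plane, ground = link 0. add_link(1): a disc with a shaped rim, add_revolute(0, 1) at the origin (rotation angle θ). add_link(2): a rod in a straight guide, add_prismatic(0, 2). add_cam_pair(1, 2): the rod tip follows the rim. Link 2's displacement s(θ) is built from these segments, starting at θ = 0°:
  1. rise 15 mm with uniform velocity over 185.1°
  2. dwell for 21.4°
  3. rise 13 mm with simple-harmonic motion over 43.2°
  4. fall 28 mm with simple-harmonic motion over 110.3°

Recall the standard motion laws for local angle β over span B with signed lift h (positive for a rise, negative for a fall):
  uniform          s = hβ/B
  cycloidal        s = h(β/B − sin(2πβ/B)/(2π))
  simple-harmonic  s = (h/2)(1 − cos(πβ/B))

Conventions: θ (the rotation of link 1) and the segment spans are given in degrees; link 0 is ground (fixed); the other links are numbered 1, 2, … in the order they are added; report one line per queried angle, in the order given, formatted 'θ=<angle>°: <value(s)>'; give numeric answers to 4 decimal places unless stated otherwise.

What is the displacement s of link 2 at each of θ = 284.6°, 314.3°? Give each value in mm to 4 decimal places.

segment 1 (0° to 185.1°, uniform, h = 15) is passed completely: s = 0.0000 + (15) = 15.0000
segment 2 (185.1° to 206.5°, dwell): s unchanged at 15.0000
segment 3 (206.5° to 249.7°, simple-harmonic, h = 13) is passed completely: s = 15.0000 + (13) = 28.0000
θ = 284.6° falls in segment 4 (249.7° to 360°, simple-harmonic, h = -28): β = 284.6 − 249.7 = 34.9°, B = 110.3°; Δs = -28/2·(1 − cos(π·0.3164)) = -6.3656; s = 28.0000 − 6.3656 = 21.6344
θ = 314.3° falls in segment 4 (249.7° to 360°, simple-harmonic, h = -28): β = 314.3 − 249.7 = 64.6°, B = 110.3°; Δs = -28/2·(1 − cos(π·0.5857)) = -17.7229; s = 28.0000 − 17.7229 = 10.2771

θ=284.6°: 21.6344
θ=314.3°: 10.2771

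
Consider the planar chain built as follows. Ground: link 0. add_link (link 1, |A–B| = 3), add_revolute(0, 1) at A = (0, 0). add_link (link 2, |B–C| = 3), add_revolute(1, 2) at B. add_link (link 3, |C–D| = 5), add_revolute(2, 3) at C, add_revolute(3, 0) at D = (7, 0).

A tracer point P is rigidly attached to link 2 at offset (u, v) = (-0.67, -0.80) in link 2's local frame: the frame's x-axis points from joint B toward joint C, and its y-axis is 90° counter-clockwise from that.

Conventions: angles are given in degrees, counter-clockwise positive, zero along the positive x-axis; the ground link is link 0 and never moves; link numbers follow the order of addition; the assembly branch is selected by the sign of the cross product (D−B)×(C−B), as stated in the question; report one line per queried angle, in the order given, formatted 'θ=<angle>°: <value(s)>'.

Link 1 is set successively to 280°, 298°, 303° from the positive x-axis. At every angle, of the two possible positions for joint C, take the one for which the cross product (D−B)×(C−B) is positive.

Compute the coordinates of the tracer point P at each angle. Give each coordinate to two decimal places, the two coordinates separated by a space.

A=(0,0), D=(7.00,0)
θ=280°: B = A + 3.00·(cos280°, sin280°) = (0.5209, -2.9544)
θ=280°: |BD| = 7.1209
θ=280°: circle(B,3.00) ∩ circle(D,5.00): a=2.4370, h=1.7496
θ=280°:   candidates: C₊=(2.0124,-0.3514) cross=12.459; C₋=(3.4642,-3.5352) cross=-12.459
θ=280°:   branch + wants cross > 0 → take C=(2.0124,-0.3514) (cross=12.459)
θ=280°: ex = (C−B)/|BC| = (0.4971,0.8677); ey = (-0.8677,0.4971)
θ=280°: P = B + -0.67·ex + -0.80·ey = (0.8820,-3.9335)
θ=298°: B = A + 3.00·(cos298°, sin298°) = (1.4084, -2.6488)
θ=298°: |BD| = 6.1873
θ=298°: circle(B,3.00) ∩ circle(D,5.00): a=1.8007, h=2.3995
θ=298°:   candidates: C₊=(2.0084,0.2905) cross=14.846; C₋=(4.0630,-4.0465) cross=-14.846
θ=298°:   branch + wants cross > 0 → take C=(2.0084,0.2905) (cross=14.846)
θ=298°: ex = (C−B)/|BC| = (0.2000,0.9798); ey = (-0.9798,0.2000)
θ=298°: P = B + -0.67·ex + -0.80·ey = (2.0582,-3.4653)
θ=303°: B = A + 3.00·(cos303°, sin303°) = (1.6339, -2.5160)
θ=303°: |BD| = 5.9266
θ=303°: circle(B,3.00) ∩ circle(D,5.00): a=1.6135, h=2.5292
θ=303°:   candidates: C₊=(2.0211,0.4589) cross=14.989; C₋=(4.1685,-4.1210) cross=-14.989
θ=303°:   branch + wants cross > 0 → take C=(2.0211,0.4589) (cross=14.989)
θ=303°: ex = (C−B)/|BC| = (0.1291,0.9916); ey = (-0.9916,0.1291)
θ=303°: P = B + -0.67·ex + -0.80·ey = (2.3408,-3.2837)

θ=280°: 0.88 -3.93
θ=298°: 2.06 -3.47
θ=303°: 2.34 -3.28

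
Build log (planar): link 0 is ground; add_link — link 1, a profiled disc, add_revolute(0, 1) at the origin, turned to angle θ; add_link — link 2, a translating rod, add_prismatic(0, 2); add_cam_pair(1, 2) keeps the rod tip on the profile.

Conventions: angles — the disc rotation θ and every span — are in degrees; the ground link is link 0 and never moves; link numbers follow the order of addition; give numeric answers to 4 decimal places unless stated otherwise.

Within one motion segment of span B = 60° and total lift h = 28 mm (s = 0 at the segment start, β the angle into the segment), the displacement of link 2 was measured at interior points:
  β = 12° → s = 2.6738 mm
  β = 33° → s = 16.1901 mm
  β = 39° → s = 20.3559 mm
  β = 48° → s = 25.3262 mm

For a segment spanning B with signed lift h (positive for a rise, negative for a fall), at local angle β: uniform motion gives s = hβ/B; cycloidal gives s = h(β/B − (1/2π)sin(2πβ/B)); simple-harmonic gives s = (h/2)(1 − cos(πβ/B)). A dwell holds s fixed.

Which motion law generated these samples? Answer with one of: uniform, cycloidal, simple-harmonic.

candidates at β/B = r: uniform s = h·r (linear in β); cycloidal s = h·(r − sin(2πr)/(2π)); simple-harmonic s = (h/2)(1 − cos(πr))
β=12°: printed 2.6738 | uniform 5.6000, cycloidal 1.3618, simple-harmonic 2.6738
β=33°: printed 16.1901 | uniform 15.4000, cycloidal 16.7771, simple-harmonic 16.1901
β=39°: printed 20.3559 | uniform 18.2000, cycloidal 21.8053, simple-harmonic 20.3559
β=48°: printed 25.3262 | uniform 22.4000, cycloidal 26.6382, simple-harmonic 25.3262
only one law matches every sample → simple-harmonic

simple-harmonic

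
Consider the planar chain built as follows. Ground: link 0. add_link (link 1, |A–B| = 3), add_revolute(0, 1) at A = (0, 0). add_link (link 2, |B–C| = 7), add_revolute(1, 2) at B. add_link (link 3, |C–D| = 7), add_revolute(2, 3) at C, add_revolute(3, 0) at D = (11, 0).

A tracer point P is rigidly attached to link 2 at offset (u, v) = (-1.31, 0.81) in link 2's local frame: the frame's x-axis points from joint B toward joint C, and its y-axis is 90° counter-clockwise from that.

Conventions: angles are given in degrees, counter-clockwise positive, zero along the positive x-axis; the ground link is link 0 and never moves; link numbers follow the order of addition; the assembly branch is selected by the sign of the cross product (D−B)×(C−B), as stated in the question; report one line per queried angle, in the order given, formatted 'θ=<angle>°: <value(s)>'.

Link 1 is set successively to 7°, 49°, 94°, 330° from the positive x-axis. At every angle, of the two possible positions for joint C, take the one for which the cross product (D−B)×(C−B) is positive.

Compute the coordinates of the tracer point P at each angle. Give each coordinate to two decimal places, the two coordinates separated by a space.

A=(0,0), D=(11.00,0)
θ=7°: B = A + 3.00·(cos7°, sin7°) = (2.9776, 0.3656)
θ=7°: |BD| = 8.0307
θ=7°: circle(B,7.00) ∩ circle(D,7.00): a=4.0153, h=5.7338
θ=7°:   candidates: C₊=(7.2499,5.9107) cross=46.047; C₋=(6.7278,-5.5451) cross=-46.047
θ=7°:   branch + wants cross > 0 → take C=(7.2499,5.9107) (cross=46.047)
θ=7°: ex = (C−B)/|BC| = (0.6103,0.7922); ey = (-0.7922,0.6103)
θ=7°: P = B + -1.31·ex + 0.81·ey = (1.5365,-0.1778)
θ=49°: B = A + 3.00·(cos49°, sin49°) = (1.9682, 2.2641)
θ=49°: |BD| = 9.3113
θ=49°: circle(B,7.00) ∩ circle(D,7.00): a=4.6556, h=5.2273
θ=49°:   candidates: C₊=(7.7552,6.2025) cross=48.673; C₋=(5.2130,-3.9384) cross=-48.673
θ=49°:   branch + wants cross > 0 → take C=(7.7552,6.2025) (cross=48.673)
θ=49°: ex = (C−B)/|BC| = (0.8267,0.5626); ey = (-0.5626,0.8267)
θ=49°: P = B + -1.31·ex + 0.81·ey = (0.4295,2.1967)
θ=94°: B = A + 3.00·(cos94°, sin94°) = (-0.2093, 2.9927)
θ=94°: |BD| = 11.6019
θ=94°: circle(B,7.00) ∩ circle(D,7.00): a=5.8009, h=3.9178
θ=94°:   candidates: C₊=(6.4060,5.2815) cross=45.454; C₋=(4.3848,-2.2889) cross=-45.454
θ=94°:   branch + wants cross > 0 → take C=(6.4060,5.2815) (cross=45.454)
θ=94°: ex = (C−B)/|BC| = (0.9450,0.3270); ey = (-0.3270,0.9450)
θ=94°: P = B + -1.31·ex + 0.81·ey = (-1.7121,3.3298)
θ=330°: B = A + 3.00·(cos330°, sin330°) = (2.5981, -1.5000)
θ=330°: |BD| = 8.5348
θ=330°: circle(B,7.00) ∩ circle(D,7.00): a=4.2674, h=5.5488
θ=330°:   candidates: C₊=(5.8238,4.7125) cross=47.358; C₋=(7.7743,-6.2125) cross=-47.358
θ=330°:   branch + wants cross > 0 → take C=(5.8238,4.7125) (cross=47.358)
θ=330°: ex = (C−B)/|BC| = (0.4608,0.8875); ey = (-0.8875,0.4608)
θ=330°: P = B + -1.31·ex + 0.81·ey = (1.2755,-2.2894)

θ=7°: 1.54 -0.18
θ=49°: 0.43 2.20
θ=94°: -1.71 3.33
θ=330°: 1.28 -2.29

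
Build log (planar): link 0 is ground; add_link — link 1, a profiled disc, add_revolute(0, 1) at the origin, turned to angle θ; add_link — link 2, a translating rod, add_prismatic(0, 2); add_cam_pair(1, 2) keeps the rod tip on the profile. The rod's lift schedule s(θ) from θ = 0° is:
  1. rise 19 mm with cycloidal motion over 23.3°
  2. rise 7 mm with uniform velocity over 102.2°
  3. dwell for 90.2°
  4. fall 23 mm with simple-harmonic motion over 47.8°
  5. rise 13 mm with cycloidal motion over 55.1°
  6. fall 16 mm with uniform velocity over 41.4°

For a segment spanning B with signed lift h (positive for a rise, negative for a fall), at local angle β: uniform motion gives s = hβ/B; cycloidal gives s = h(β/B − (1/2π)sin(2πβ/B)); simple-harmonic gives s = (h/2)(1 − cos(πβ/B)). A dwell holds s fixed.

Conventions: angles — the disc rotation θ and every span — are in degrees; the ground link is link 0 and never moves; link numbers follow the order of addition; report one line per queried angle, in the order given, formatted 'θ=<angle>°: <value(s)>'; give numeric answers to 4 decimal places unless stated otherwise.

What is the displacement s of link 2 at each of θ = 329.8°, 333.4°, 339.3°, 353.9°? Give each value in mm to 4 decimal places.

seg 1 [0°–23.3°] cycloidal, h=19: full span → s += 19 → s = 19.0000
seg 2 [23.3°–125.5°] uniform, h=7: full span → s += 7 → s = 26.0000
seg 3 [125.5°–215.7°] dwell: s stays 26.0000
seg 4 [215.7°–263.5°] simple-harmonic, h=-23: full span → s += -23 → s = 3.0000
seg 5 [263.5°–318.6°] cycloidal, h=13: full span → s += 13 → s = 16.0000
seg 6 [318.6°–360°] uniform, h=-16: θ=329.8° here. β=11.2, B=41.4. -16·11.2/41.4 = -4.3285 → s = 11.6715
seg 6 [318.6°–360°] uniform, h=-16: θ=333.4° here. β=14.8, B=41.4. -16·14.8/41.4 = -5.7198 → s = 10.2802
seg 6 [318.6°–360°] uniform, h=-16: θ=339.3° here. β=20.7, B=41.4. -16·20.7/41.4 = -8.0000 → s = 8.0000
seg 6 [318.6°–360°] uniform, h=-16: θ=353.9° here. β=35.3, B=41.4. -16·35.3/41.4 = -13.6425 → s = 2.3575

θ=329.8°: 11.6715
θ=333.4°: 10.2802
θ=339.3°: 8.0000
θ=353.9°: 2.3575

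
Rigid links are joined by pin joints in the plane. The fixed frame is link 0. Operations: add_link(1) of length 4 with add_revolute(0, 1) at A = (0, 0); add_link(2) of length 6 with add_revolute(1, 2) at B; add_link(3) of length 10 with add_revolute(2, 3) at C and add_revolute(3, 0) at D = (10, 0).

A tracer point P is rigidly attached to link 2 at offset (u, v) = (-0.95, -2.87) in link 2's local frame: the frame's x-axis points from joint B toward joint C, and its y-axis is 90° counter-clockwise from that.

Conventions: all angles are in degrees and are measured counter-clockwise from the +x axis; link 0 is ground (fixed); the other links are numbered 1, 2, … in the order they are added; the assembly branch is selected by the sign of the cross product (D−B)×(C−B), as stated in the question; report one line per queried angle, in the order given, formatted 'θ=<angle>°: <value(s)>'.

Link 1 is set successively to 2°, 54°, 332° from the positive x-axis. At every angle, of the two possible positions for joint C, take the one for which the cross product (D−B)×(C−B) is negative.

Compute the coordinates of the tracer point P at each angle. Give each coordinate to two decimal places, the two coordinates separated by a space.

A=(0,0), D=(10.00,0)
θ=2°: B = A + 4.00·(cos2°, sin2°) = (3.9976, 0.1396)
θ=2°: |BD| = 6.0041
θ=2°: circle(B,6.00) ∩ circle(D,10.00): a=-2.3277, h=5.5301
θ=2°:   candidates: C₊=(1.7991,5.7223) cross=33.203; C₋=(1.5419,-5.3349) cross=-33.203
θ=2°:   branch - wants cross < 0 → take C=(1.5419,-5.3349) (cross=-33.203)
θ=2°: ex = (C−B)/|BC| = (-0.4093,-0.9124); ey = (0.9124,-0.4093)
θ=2°: P = B + -0.95·ex + -2.87·ey = (1.7678,2.1810)
θ=54°: B = A + 4.00·(cos54°, sin54°) = (2.3511, 3.2361)
θ=54°: |BD| = 8.3053
θ=54°: circle(B,6.00) ∩ circle(D,10.00): a=0.2996, h=5.9925
θ=54°:   candidates: C₊=(4.9620,8.6382) cross=49.769; C₋=(0.2922,-2.3996) cross=-49.769
θ=54°:   branch - wants cross < 0 → take C=(0.2922,-2.3996) (cross=-49.769)
θ=54°: ex = (C−B)/|BC| = (-0.3432,-0.9393); ey = (0.9393,-0.3432)
θ=54°: P = B + -0.95·ex + -2.87·ey = (-0.0186,5.1133)
θ=332°: B = A + 4.00·(cos332°, sin332°) = (3.5318, -1.8779)
θ=332°: |BD| = 6.7353
θ=332°: circle(B,6.00) ∩ circle(D,10.00): a=-1.3834, h=5.8383
θ=332°:   candidates: C₊=(0.5754,3.3432) cross=39.323; C₋=(3.8310,-7.8704) cross=-39.323
θ=332°:   branch - wants cross < 0 → take C=(3.8310,-7.8704) (cross=-39.323)
θ=332°: ex = (C−B)/|BC| = (0.0499,-0.9988); ey = (0.9988,0.0499)
θ=332°: P = B + -0.95·ex + -2.87·ey = (0.6180,-1.0722)

θ=2°: 1.77 2.18
θ=54°: -0.02 5.11
θ=332°: 0.62 -1.07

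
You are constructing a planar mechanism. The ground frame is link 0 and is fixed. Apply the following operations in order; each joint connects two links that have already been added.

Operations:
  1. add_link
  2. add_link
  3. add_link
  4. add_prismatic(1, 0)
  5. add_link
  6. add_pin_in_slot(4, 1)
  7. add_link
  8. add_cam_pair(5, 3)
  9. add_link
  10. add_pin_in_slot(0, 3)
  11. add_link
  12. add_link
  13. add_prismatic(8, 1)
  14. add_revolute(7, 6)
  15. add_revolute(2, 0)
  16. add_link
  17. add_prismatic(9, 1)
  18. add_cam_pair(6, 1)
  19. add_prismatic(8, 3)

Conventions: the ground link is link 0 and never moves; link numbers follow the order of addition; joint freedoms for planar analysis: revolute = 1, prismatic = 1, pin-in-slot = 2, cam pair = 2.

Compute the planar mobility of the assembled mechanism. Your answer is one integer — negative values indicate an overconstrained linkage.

L=1 J1=0 J2=0
add link → L=2 J1=0 J2=0
add link → L=3 J1=0 J2=0
add link → L=4 J1=0 J2=0
P@1,0 dof=1 J1 → L=4 J1=1 J2=0
add link → L=5 J1=1 J2=0
PS@4,1 dof=2 J2 → L=5 J1=1 J2=1
add link → L=6 J1=1 J2=1
C@5,3 dof=2 J2 → L=6 J1=1 J2=2
add link → L=7 J1=1 J2=2
PS@0,3 dof=2 J2 → L=7 J1=1 J2=3
add link → L=8 J1=1 J2=3
add link → L=9 J1=1 J2=3
P@8,1 dof=1 J1 → L=9 J1=2 J2=3
R@7,6 dof=1 J1 → L=9 J1=3 J2=3
R@2,0 dof=1 J1 → L=9 J1=4 J2=3
add link → L=10 J1=4 J2=3
P@9,1 dof=1 J1 → L=10 J1=5 J2=3
C@6,1 dof=2 J2 → L=10 J1=5 J2=4
P@8,3 dof=1 J1 → L=10 J1=6 J2=4
M=3(L−1)−2J1−J2=3·9−2·6−4=11

M = 11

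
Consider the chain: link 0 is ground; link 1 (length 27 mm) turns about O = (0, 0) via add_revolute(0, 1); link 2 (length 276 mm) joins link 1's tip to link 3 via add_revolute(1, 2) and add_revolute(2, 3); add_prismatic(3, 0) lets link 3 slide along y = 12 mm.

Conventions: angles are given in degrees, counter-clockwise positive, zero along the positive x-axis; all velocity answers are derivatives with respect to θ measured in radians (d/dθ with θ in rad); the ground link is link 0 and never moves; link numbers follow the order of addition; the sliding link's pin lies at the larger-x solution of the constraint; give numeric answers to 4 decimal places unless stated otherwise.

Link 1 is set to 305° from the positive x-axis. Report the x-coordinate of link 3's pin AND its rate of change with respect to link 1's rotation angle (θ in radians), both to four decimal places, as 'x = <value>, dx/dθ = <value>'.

geometry: r = 27 mm, L = 276 mm, e = 12 mm
crank pin P = (r cos θ, r sin θ) = (15.486564, -22.117105)
h = r sin θ − e = -22.117105 − 12 = -34.117105
x = r cos θ + √(L² − h²) = 15.486564 + 273.883229 = 289.369793
dx/dθ = −r sin θ − h·r cos θ/√(L² − h²) (θ in radians; h = -34.117105) = 24.046237

x = 289.3698, dx/dθ = 24.0462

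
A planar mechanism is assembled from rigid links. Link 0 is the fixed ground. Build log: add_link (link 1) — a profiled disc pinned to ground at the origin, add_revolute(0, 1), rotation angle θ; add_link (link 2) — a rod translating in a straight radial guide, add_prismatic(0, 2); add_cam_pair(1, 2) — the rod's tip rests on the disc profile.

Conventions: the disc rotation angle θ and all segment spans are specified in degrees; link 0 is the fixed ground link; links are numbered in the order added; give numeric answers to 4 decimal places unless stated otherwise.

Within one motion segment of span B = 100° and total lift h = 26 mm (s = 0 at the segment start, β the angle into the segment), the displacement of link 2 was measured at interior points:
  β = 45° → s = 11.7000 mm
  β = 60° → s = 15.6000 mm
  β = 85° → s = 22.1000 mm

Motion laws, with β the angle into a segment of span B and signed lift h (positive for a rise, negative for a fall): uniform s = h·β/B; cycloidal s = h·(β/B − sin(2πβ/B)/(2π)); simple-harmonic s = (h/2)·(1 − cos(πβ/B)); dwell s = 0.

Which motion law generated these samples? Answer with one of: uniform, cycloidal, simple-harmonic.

candidates at β/B = r: uniform s = h·r (linear in β); cycloidal s = h·(r − sin(2πr)/(2π)); simple-harmonic s = (h/2)(1 − cos(πr))
β=45°: printed 11.7000 | uniform 11.7000, cycloidal 10.4213, simple-harmonic 10.9664
β=60°: printed 15.6000 | uniform 15.6000, cycloidal 18.0323, simple-harmonic 17.0172
β=85°: printed 22.1000 | uniform 22.1000, cycloidal 25.4477, simple-harmonic 24.5831
only one law matches every sample → uniform

uniform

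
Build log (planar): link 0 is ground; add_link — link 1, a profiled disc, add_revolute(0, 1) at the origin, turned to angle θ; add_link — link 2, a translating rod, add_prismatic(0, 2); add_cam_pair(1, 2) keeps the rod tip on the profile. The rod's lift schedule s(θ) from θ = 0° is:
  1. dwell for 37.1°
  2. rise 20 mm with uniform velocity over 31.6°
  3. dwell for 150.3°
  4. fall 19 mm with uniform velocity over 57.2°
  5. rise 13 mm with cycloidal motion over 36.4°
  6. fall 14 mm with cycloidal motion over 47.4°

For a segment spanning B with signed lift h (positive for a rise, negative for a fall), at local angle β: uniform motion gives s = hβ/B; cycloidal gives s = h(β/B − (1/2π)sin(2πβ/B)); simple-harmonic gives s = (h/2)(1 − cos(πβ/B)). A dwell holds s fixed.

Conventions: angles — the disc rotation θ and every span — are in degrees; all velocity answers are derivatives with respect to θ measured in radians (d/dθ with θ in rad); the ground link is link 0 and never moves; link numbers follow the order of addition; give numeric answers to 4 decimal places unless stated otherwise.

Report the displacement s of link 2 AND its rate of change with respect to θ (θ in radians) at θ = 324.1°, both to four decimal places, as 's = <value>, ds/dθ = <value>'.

seg 1 [0°–37.1°] dwell: s stays 0.0000
seg 2 [37.1°–68.7°] uniform, h=20: full span → s += 20 → s = 20.0000
seg 3 [68.7°–219°] dwell: s stays 20.0000
seg 4 [219°–276.2°] uniform, h=-19: full span → s += -19 → s = 1.0000
seg 5 [276.2°–312.6°] cycloidal, h=13: full span → s += 13 → s = 14.0000
seg 6 [312.6°–360°] cycloidal, h=-14: θ=324.1° here. β=11.5, B=47.4. -14·(0.2426 − sin(2π·0.2426)/(2π)) = -1.1709 → s = 12.8291
velocity in seg [312.6°–360°] (cycloidal), θ in radians: β = 11.5° = 0.2007 rad, B = 47.4° = 0.8273 rad; ds/dθ = (h/B)(1 − cos(2πβ/B)) = ((-14)/0.8273)(1 − cos(2π·0.2426)) = -16.137955 mm/rad

s = 12.8291, ds/dθ = -16.1380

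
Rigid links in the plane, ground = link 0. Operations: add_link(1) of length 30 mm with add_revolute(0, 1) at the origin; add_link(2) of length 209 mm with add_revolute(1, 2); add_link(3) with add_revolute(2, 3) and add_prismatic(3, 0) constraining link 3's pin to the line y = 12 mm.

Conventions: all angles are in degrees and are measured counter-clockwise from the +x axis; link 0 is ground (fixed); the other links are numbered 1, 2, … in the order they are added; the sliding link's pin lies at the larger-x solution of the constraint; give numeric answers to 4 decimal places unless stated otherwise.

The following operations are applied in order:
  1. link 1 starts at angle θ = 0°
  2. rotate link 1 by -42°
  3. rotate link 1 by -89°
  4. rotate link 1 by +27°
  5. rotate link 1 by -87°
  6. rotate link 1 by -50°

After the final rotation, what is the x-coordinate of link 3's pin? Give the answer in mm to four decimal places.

geometry: r = 30 mm, L = 209 mm, e = 12 mm; θ starts at 0°
rotate link 1 by -42°: θ ← 0° -42° = -42°
rotate link 1 by -89°: θ ← -42° -89° = -131°
rotate link 1 by +27°: θ ← -131° +27° = -104°
rotate link 1 by -87°: θ ← -104° -87° = -191°
rotate link 1 by -50°: θ ← -191° -50° = -241°
crank pin P = (r cos θ, r sin θ) = (-14.544289, 26.238591)
h = r sin θ − e = 26.238591 − 12 = 14.238591
x = r cos θ + √(L² − h²) = -14.544289 + 208.514418 = 193.970129

193.9701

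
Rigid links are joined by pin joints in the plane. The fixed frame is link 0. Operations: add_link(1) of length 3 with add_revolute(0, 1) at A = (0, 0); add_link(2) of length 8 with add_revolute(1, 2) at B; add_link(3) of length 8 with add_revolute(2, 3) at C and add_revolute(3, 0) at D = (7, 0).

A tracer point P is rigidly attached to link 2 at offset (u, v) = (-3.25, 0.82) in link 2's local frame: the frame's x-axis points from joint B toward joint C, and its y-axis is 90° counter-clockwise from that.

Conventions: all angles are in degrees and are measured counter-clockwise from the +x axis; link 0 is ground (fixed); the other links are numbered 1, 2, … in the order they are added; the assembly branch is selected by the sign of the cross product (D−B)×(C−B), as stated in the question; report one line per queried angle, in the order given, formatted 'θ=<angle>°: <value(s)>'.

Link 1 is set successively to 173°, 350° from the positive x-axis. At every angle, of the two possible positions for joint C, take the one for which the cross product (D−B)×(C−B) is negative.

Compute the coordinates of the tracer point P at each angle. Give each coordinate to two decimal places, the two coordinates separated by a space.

A=(0,0), D=(7.00,0)
θ=173°: B = A + 3.00·(cos173°, sin173°) = (-2.9776, 0.3656)
θ=173°: |BD| = 9.9843
θ=173°: circle(B,8.00) ∩ circle(D,8.00): a=4.9922, h=6.2513
θ=173°:   candidates: C₊=(2.2401,6.4299) cross=62.415; C₋=(1.7823,-6.0643) cross=-62.415
θ=173°:   branch - wants cross < 0 → take C=(1.7823,-6.0643) (cross=-62.415)
θ=173°: ex = (C−B)/|BC| = (0.5950,-0.8037); ey = (0.8037,0.5950)
θ=173°: P = B + -3.25·ex + 0.82·ey = (-4.2523,3.4656)
θ=350°: B = A + 3.00·(cos350°, sin350°) = (2.9544, -0.5209)
θ=350°: |BD| = 4.0790
θ=350°: circle(B,8.00) ∩ circle(D,8.00): a=2.0395, h=7.7357
θ=350°:   candidates: C₊=(3.9893,7.4118) cross=31.554; C₋=(5.9652,-7.9328) cross=-31.554
θ=350°:   branch - wants cross < 0 → take C=(5.9652,-7.9328) (cross=-31.554)
θ=350°: ex = (C−B)/|BC| = (0.3763,-0.9265); ey = (0.9265,0.3763)
θ=350°: P = B + -3.25·ex + 0.82·ey = (2.4910,2.7987)

θ=173°: -4.25 3.47
θ=350°: 2.49 2.80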